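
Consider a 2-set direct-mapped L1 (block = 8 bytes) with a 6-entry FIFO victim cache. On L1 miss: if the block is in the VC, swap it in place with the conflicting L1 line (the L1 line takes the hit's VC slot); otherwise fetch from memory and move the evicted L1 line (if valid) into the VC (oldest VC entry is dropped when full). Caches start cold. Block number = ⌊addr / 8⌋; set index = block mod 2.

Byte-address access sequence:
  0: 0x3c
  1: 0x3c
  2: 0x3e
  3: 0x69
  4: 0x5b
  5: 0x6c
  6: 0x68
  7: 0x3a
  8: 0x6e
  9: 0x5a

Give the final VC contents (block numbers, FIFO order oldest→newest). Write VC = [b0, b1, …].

0: 0x3c (blk 7, set 1) → MISS  vc=[]
1: 0x3c (blk 7, set 1) → L1-HIT  vc=[]
2: 0x3e (blk 7, set 1) → L1-HIT  vc=[]
3: 0x69 (blk 13, set 1) → MISS  vc=[7]
4: 0x5b (blk 11, set 1) → MISS  vc=[7, 13]
5: 0x6c (blk 13, set 1) → VC-HIT  vc=[7, 11]
6: 0x68 (blk 13, set 1) → L1-HIT  vc=[7, 11]
7: 0x3a (blk 7, set 1) → VC-HIT  vc=[13, 11]
8: 0x6e (blk 13, set 1) → VC-HIT  vc=[7, 11]
9: 0x5a (blk 11, set 1) → VC-HIT  vc=[7, 13]

VC = [7, 13]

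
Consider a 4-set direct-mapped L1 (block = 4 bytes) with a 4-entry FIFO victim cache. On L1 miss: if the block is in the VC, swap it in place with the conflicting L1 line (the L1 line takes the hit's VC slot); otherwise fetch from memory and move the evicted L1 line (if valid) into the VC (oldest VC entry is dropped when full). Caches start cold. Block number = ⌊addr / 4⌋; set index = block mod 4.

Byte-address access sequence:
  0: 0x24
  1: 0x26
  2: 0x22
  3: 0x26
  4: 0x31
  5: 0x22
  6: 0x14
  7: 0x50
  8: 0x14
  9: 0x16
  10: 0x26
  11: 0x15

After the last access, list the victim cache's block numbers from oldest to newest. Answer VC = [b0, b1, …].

VC = [12, 9, 8]

#0 0x24→b9/s1 MISS; vc=[]
#1 0x26→b9/s1 L1-HIT; vc=[]
#2 0x22→b8/s0 MISS; vc=[]
#3 0x26→b9/s1 L1-HIT; vc=[]
#4 0x31→b12/s0 MISS; vc=[8]
#5 0x22→b8/s0 VC-HIT; vc=[12]
#6 0x14→b5/s1 MISS; vc=[12,9]
#7 0x50→b20/s0 MISS; vc=[12,9,8]
#8 0x14→b5/s1 L1-HIT; vc=[12,9,8]
#9 0x16→b5/s1 L1-HIT; vc=[12,9,8]
#10 0x26→b9/s1 VC-HIT; vc=[12,5,8]
#11 0x15→b5/s1 VC-HIT; vc=[12,9,8]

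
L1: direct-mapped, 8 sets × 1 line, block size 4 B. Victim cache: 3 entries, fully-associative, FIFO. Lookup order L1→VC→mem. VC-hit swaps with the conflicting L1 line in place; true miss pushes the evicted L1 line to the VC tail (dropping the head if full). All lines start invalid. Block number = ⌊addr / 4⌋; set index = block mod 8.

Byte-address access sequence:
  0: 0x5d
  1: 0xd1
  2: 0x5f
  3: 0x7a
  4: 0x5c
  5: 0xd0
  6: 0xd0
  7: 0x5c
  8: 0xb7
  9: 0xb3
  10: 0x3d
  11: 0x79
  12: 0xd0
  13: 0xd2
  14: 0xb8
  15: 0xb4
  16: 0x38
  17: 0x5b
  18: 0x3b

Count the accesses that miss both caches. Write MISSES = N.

0: 0x5d (blk 23, set 7) → MISS  vc=[]
1: 0xd1 (blk 52, set 4) → MISS  vc=[]
2: 0x5f (blk 23, set 7) → L1-HIT  vc=[]
3: 0x7a (blk 30, set 6) → MISS  vc=[]
4: 0x5c (blk 23, set 7) → L1-HIT  vc=[]
5: 0xd0 (blk 52, set 4) → L1-HIT  vc=[]
6: 0xd0 (blk 52, set 4) → L1-HIT  vc=[]
7: 0x5c (blk 23, set 7) → L1-HIT  vc=[]
8: 0xb7 (blk 45, set 5) → MISS  vc=[]
9: 0xb3 (blk 44, set 4) → MISS  vc=[52]
10: 0x3d (blk 15, set 7) → MISS  vc=[52, 23]
11: 0x79 (blk 30, set 6) → L1-HIT  vc=[52, 23]
12: 0xd0 (blk 52, set 4) → VC-HIT  vc=[44, 23]
13: 0xd2 (blk 52, set 4) → L1-HIT  vc=[44, 23]
14: 0xb8 (blk 46, set 6) → MISS  vc=[44, 23, 30]
15: 0xb4 (blk 45, set 5) → L1-HIT  vc=[44, 23, 30]
16: 0x38 (blk 14, set 6) → MISS  vc=[23, 30, 46]
17: 0x5b (blk 22, set 6) → MISS  vc=[30, 46, 14]
18: 0x3b (blk 14, set 6) → VC-HIT  vc=[30, 46, 22]

MISSES = 9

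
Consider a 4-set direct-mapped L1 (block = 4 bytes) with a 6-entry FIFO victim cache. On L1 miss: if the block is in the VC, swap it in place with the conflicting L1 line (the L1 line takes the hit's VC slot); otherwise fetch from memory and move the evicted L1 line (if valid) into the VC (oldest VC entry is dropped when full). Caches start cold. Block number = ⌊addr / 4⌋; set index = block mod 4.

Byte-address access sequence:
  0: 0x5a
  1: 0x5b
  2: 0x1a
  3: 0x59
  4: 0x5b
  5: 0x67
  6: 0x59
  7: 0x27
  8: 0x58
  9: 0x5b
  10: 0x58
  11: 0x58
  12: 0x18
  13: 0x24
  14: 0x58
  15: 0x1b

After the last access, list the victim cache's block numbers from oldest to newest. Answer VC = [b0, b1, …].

VC = [22, 25]

  [0] addr=0x5a blk=22 s=2: MISS | VC []
  [1] addr=0x5b blk=22 s=2: L1-HIT | VC []
  [2] addr=0x1a blk=6 s=2: MISS | VC [22]
  [3] addr=0x59 blk=22 s=2: VC-HIT | VC [6]
  [4] addr=0x5b blk=22 s=2: L1-HIT | VC [6]
  [5] addr=0x67 blk=25 s=1: MISS | VC [6]
  [6] addr=0x59 blk=22 s=2: L1-HIT | VC [6]
  [7] addr=0x27 blk=9 s=1: MISS | VC [6, 25]
  [8] addr=0x58 blk=22 s=2: L1-HIT | VC [6, 25]
  [9] addr=0x5b blk=22 s=2: L1-HIT | VC [6, 25]
  [10] addr=0x58 blk=22 s=2: L1-HIT | VC [6, 25]
  [11] addr=0x58 blk=22 s=2: L1-HIT | VC [6, 25]
  [12] addr=0x18 blk=6 s=2: VC-HIT | VC [22, 25]
  [13] addr=0x24 blk=9 s=1: L1-HIT | VC [22, 25]
  [14] addr=0x58 blk=22 s=2: VC-HIT | VC [6, 25]
  [15] addr=0x1b blk=6 s=2: VC-HIT | VC [22, 25]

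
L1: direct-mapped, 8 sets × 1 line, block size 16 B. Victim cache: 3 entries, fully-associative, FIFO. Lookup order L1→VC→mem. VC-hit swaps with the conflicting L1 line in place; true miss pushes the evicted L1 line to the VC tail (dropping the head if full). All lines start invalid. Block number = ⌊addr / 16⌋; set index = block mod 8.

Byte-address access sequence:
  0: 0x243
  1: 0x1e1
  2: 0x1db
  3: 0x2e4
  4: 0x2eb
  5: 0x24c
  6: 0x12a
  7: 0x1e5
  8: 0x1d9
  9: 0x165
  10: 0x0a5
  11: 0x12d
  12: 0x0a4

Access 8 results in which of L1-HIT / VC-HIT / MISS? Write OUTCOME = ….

#0 0x243→b36/s4 MISS; vc=[]
#1 0x1e1→b30/s6 MISS; vc=[]
#2 0x1db→b29/s5 MISS; vc=[]
#3 0x2e4→b46/s6 MISS; vc=[30]
#4 0x2eb→b46/s6 L1-HIT; vc=[30]
#5 0x24c→b36/s4 L1-HIT; vc=[30]
#6 0x12a→b18/s2 MISS; vc=[30]
#7 0x1e5→b30/s6 VC-HIT; vc=[46]
#8 0x1d9→b29/s5 L1-HIT; vc=[46]
#9 0x165→b22/s6 MISS; vc=[46,30]
#10 0xa5→b10/s2 MISS; vc=[46,30,18]
#11 0x12d→b18/s2 VC-HIT; vc=[46,30,10]
#12 0xa4→b10/s2 VC-HIT; vc=[46,30,18]

OUTCOME = L1-HIT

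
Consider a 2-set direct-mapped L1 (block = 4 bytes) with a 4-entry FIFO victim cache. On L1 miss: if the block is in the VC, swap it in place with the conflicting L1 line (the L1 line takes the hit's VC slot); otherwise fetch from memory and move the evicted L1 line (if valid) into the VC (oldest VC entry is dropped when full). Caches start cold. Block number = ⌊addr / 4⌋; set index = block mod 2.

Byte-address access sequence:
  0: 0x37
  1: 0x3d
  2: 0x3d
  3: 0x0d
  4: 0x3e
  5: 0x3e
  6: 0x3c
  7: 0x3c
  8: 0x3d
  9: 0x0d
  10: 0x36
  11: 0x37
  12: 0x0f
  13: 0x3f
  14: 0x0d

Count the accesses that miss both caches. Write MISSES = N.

MISSES = 3

  [0] addr=0x37 blk=13 s=1: MISS | VC []
  [1] addr=0x3d blk=15 s=1: MISS | VC [13]
  [2] addr=0x3d blk=15 s=1: L1-HIT | VC [13]
  [3] addr=0xd blk=3 s=1: MISS | VC [13, 15]
  [4] addr=0x3e blk=15 s=1: VC-HIT | VC [13, 3]
  [5] addr=0x3e blk=15 s=1: L1-HIT | VC [13, 3]
  [6] addr=0x3c blk=15 s=1: L1-HIT | VC [13, 3]
  [7] addr=0x3c blk=15 s=1: L1-HIT | VC [13, 3]
  [8] addr=0x3d blk=15 s=1: L1-HIT | VC [13, 3]
  [9] addr=0xd blk=3 s=1: VC-HIT | VC [13, 15]
  [10] addr=0x36 blk=13 s=1: VC-HIT | VC [3, 15]
  [11] addr=0x37 blk=13 s=1: L1-HIT | VC [3, 15]
  [12] addr=0xf blk=3 s=1: VC-HIT | VC [13, 15]
  [13] addr=0x3f blk=15 s=1: VC-HIT | VC [13, 3]
  [14] addr=0xd blk=3 s=1: VC-HIT | VC [13, 15]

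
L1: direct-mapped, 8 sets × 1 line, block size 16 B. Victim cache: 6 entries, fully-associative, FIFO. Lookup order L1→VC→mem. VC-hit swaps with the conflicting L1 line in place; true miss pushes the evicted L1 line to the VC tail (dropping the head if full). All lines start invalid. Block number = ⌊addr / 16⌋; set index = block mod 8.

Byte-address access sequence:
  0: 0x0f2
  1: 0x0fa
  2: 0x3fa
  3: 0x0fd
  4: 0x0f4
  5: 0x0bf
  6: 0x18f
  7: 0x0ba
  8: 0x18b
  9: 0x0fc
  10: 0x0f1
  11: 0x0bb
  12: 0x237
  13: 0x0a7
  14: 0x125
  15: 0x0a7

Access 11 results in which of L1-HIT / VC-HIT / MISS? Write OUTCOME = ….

#0 0xf2→b15/s7 MISS; vc=[]
#1 0xfa→b15/s7 L1-HIT; vc=[]
#2 0x3fa→b63/s7 MISS; vc=[15]
#3 0xfd→b15/s7 VC-HIT; vc=[63]
#4 0xf4→b15/s7 L1-HIT; vc=[63]
#5 0xbf→b11/s3 MISS; vc=[63]
#6 0x18f→b24/s0 MISS; vc=[63]
#7 0xba→b11/s3 L1-HIT; vc=[63]
#8 0x18b→b24/s0 L1-HIT; vc=[63]
#9 0xfc→b15/s7 L1-HIT; vc=[63]
#10 0xf1→b15/s7 L1-HIT; vc=[63]
#11 0xbb→b11/s3 L1-HIT; vc=[63]
#12 0x237→b35/s3 MISS; vc=[63,11]
#13 0xa7→b10/s2 MISS; vc=[63,11]
#14 0x125→b18/s2 MISS; vc=[63,11,10]
#15 0xa7→b10/s2 VC-HIT; vc=[63,11,18]

OUTCOME = L1-HIT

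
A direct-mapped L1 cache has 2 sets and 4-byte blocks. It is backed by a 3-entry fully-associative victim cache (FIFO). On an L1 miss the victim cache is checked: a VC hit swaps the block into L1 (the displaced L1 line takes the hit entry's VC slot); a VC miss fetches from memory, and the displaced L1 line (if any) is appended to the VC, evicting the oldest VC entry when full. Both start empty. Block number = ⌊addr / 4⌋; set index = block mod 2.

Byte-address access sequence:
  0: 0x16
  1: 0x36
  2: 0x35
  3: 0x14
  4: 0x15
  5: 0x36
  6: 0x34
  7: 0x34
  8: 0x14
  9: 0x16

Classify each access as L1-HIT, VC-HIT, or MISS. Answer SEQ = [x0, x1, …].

0: 0x16 (blk 5, set 1) → MISS  vc=[]
1: 0x36 (blk 13, set 1) → MISS  vc=[5]
2: 0x35 (blk 13, set 1) → L1-HIT  vc=[5]
3: 0x14 (blk 5, set 1) → VC-HIT  vc=[13]
4: 0x15 (blk 5, set 1) → L1-HIT  vc=[13]
5: 0x36 (blk 13, set 1) → VC-HIT  vc=[5]
6: 0x34 (blk 13, set 1) → L1-HIT  vc=[5]
7: 0x34 (blk 13, set 1) → L1-HIT  vc=[5]
8: 0x14 (blk 5, set 1) → VC-HIT  vc=[13]
9: 0x16 (blk 5, set 1) → L1-HIT  vc=[13]

SEQ = [MISS, MISS, L1-HIT, VC-HIT, L1-HIT, VC-HIT, L1-HIT, L1-HIT, VC-HIT, L1-HIT]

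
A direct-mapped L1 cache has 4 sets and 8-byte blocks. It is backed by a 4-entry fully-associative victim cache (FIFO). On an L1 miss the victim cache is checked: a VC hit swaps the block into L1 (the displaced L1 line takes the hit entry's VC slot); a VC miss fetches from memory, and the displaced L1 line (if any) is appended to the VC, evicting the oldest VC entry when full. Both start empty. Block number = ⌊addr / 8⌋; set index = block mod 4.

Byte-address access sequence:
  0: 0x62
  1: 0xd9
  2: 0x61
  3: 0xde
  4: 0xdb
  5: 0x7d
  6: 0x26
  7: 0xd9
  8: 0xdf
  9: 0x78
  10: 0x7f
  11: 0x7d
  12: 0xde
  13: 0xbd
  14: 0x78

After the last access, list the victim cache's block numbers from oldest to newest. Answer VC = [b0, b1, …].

VC = [23, 12, 27]

  [0] addr=0x62 blk=12 s=0: MISS | VC []
  [1] addr=0xd9 blk=27 s=3: MISS | VC []
  [2] addr=0x61 blk=12 s=0: L1-HIT | VC []
  [3] addr=0xde blk=27 s=3: L1-HIT | VC []
  [4] addr=0xdb blk=27 s=3: L1-HIT | VC []
  [5] addr=0x7d blk=15 s=3: MISS | VC [27]
  [6] addr=0x26 blk=4 s=0: MISS | VC [27, 12]
  [7] addr=0xd9 blk=27 s=3: VC-HIT | VC [15, 12]
  [8] addr=0xdf blk=27 s=3: L1-HIT | VC [15, 12]
  [9] addr=0x78 blk=15 s=3: VC-HIT | VC [27, 12]
  [10] addr=0x7f blk=15 s=3: L1-HIT | VC [27, 12]
  [11] addr=0x7d blk=15 s=3: L1-HIT | VC [27, 12]
  [12] addr=0xde blk=27 s=3: VC-HIT | VC [15, 12]
  [13] addr=0xbd blk=23 s=3: MISS | VC [15, 12, 27]
  [14] addr=0x78 blk=15 s=3: VC-HIT | VC [23, 12, 27]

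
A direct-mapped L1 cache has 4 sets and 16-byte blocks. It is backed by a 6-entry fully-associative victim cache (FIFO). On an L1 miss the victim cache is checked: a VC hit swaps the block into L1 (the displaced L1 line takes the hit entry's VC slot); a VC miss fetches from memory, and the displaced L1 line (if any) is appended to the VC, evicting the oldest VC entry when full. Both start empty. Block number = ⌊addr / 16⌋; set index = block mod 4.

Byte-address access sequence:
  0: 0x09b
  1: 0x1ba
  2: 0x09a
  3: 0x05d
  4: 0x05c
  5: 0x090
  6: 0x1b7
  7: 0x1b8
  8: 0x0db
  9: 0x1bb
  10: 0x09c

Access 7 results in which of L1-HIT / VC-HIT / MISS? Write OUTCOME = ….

OUTCOME = L1-HIT

0: 0x9b (blk 9, set 1) → MISS  vc=[]
1: 0x1ba (blk 27, set 3) → MISS  vc=[]
2: 0x9a (blk 9, set 1) → L1-HIT  vc=[]
3: 0x5d (blk 5, set 1) → MISS  vc=[9]
4: 0x5c (blk 5, set 1) → L1-HIT  vc=[9]
5: 0x90 (blk 9, set 1) → VC-HIT  vc=[5]
6: 0x1b7 (blk 27, set 3) → L1-HIT  vc=[5]
7: 0x1b8 (blk 27, set 3) → L1-HIT  vc=[5]
8: 0xdb (blk 13, set 1) → MISS  vc=[5, 9]
9: 0x1bb (blk 27, set 3) → L1-HIT  vc=[5, 9]
10: 0x9c (blk 9, set 1) → VC-HIT  vc=[5, 13]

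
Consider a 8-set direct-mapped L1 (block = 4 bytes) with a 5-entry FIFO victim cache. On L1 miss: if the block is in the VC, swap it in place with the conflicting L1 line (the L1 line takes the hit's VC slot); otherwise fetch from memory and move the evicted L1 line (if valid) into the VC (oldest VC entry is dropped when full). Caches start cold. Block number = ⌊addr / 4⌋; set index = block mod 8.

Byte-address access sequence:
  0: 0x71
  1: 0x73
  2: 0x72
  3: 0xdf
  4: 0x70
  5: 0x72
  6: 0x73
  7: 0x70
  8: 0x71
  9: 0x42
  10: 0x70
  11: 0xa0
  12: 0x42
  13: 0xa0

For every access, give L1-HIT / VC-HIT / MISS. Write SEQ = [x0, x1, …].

SEQ = [MISS, L1-HIT, L1-HIT, MISS, L1-HIT, L1-HIT, L1-HIT, L1-HIT, L1-HIT, MISS, L1-HIT, MISS, VC-HIT, VC-HIT]

0: 0x71 (blk 28, set 4) → MISS  vc=[]
1: 0x73 (blk 28, set 4) → L1-HIT  vc=[]
2: 0x72 (blk 28, set 4) → L1-HIT  vc=[]
3: 0xdf (blk 55, set 7) → MISS  vc=[]
4: 0x70 (blk 28, set 4) → L1-HIT  vc=[]
5: 0x72 (blk 28, set 4) → L1-HIT  vc=[]
6: 0x73 (blk 28, set 4) → L1-HIT  vc=[]
7: 0x70 (blk 28, set 4) → L1-HIT  vc=[]
8: 0x71 (blk 28, set 4) → L1-HIT  vc=[]
9: 0x42 (blk 16, set 0) → MISS  vc=[]
10: 0x70 (blk 28, set 4) → L1-HIT  vc=[]
11: 0xa0 (blk 40, set 0) → MISS  vc=[16]
12: 0x42 (blk 16, set 0) → VC-HIT  vc=[40]
13: 0xa0 (blk 40, set 0) → VC-HIT  vc=[16]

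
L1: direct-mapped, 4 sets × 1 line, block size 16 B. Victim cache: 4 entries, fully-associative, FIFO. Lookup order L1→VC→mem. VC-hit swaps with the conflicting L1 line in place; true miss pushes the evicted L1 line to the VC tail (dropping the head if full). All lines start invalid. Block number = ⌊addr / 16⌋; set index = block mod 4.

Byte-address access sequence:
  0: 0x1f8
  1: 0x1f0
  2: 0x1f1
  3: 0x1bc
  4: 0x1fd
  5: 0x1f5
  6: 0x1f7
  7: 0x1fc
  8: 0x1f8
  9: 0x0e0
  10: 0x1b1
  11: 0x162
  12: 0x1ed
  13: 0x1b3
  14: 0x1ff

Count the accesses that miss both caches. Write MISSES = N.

MISSES = 5

#0 0x1f8→b31/s3 MISS; vc=[]
#1 0x1f0→b31/s3 L1-HIT; vc=[]
#2 0x1f1→b31/s3 L1-HIT; vc=[]
#3 0x1bc→b27/s3 MISS; vc=[31]
#4 0x1fd→b31/s3 VC-HIT; vc=[27]
#5 0x1f5→b31/s3 L1-HIT; vc=[27]
#6 0x1f7→b31/s3 L1-HIT; vc=[27]
#7 0x1fc→b31/s3 L1-HIT; vc=[27]
#8 0x1f8→b31/s3 L1-HIT; vc=[27]
#9 0xe0→b14/s2 MISS; vc=[27]
#10 0x1b1→b27/s3 VC-HIT; vc=[31]
#11 0x162→b22/s2 MISS; vc=[31,14]
#12 0x1ed→b30/s2 MISS; vc=[31,14,22]
#13 0x1b3→b27/s3 L1-HIT; vc=[31,14,22]
#14 0x1ff→b31/s3 VC-HIT; vc=[27,14,22]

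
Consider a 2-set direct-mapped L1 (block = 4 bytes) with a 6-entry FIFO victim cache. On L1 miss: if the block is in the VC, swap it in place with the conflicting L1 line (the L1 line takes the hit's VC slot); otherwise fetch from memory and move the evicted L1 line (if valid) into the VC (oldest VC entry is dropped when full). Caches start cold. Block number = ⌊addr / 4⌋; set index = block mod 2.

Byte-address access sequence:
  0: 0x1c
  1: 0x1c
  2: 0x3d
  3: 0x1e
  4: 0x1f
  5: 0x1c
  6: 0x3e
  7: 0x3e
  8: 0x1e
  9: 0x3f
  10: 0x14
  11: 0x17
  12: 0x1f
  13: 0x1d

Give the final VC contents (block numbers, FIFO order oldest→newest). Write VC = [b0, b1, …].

VC = [5, 15]

#0 0x1c→b7/s1 MISS; vc=[]
#1 0x1c→b7/s1 L1-HIT; vc=[]
#2 0x3d→b15/s1 MISS; vc=[7]
#3 0x1e→b7/s1 VC-HIT; vc=[15]
#4 0x1f→b7/s1 L1-HIT; vc=[15]
#5 0x1c→b7/s1 L1-HIT; vc=[15]
#6 0x3e→b15/s1 VC-HIT; vc=[7]
#7 0x3e→b15/s1 L1-HIT; vc=[7]
#8 0x1e→b7/s1 VC-HIT; vc=[15]
#9 0x3f→b15/s1 VC-HIT; vc=[7]
#10 0x14→b5/s1 MISS; vc=[7,15]
#11 0x17→b5/s1 L1-HIT; vc=[7,15]
#12 0x1f→b7/s1 VC-HIT; vc=[5,15]
#13 0x1d→b7/s1 L1-HIT; vc=[5,15]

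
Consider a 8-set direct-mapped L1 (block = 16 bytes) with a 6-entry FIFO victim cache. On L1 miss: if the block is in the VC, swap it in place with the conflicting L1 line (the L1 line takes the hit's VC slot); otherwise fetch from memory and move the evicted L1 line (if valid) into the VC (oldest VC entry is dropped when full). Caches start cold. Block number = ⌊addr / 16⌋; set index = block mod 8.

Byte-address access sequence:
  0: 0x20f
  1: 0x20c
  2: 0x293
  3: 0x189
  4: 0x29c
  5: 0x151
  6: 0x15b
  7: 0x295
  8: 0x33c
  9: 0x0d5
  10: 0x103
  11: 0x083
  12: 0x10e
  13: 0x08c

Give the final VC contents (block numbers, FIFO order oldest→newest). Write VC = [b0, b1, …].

VC = [32, 21, 24, 16]

0: 0x20f (blk 32, set 0) → MISS  vc=[]
1: 0x20c (blk 32, set 0) → L1-HIT  vc=[]
2: 0x293 (blk 41, set 1) → MISS  vc=[]
3: 0x189 (blk 24, set 0) → MISS  vc=[32]
4: 0x29c (blk 41, set 1) → L1-HIT  vc=[32]
5: 0x151 (blk 21, set 5) → MISS  vc=[32]
6: 0x15b (blk 21, set 5) → L1-HIT  vc=[32]
7: 0x295 (blk 41, set 1) → L1-HIT  vc=[32]
8: 0x33c (blk 51, set 3) → MISS  vc=[32]
9: 0xd5 (blk 13, set 5) → MISS  vc=[32, 21]
10: 0x103 (blk 16, set 0) → MISS  vc=[32, 21, 24]
11: 0x83 (blk 8, set 0) → MISS  vc=[32, 21, 24, 16]
12: 0x10e (blk 16, set 0) → VC-HIT  vc=[32, 21, 24, 8]
13: 0x8c (blk 8, set 0) → VC-HIT  vc=[32, 21, 24, 16]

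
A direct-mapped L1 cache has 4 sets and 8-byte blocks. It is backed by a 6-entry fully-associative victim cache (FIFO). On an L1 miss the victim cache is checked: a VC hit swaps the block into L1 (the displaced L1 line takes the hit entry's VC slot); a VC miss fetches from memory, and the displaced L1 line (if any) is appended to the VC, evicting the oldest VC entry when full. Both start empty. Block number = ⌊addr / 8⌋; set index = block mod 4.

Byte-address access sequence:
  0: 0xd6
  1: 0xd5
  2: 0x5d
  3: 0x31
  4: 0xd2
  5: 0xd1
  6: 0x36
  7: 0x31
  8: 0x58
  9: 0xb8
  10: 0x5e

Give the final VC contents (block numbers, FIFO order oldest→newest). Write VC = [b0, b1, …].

  [0] addr=0xd6 blk=26 s=2: MISS | VC []
  [1] addr=0xd5 blk=26 s=2: L1-HIT | VC []
  [2] addr=0x5d blk=11 s=3: MISS | VC []
  [3] addr=0x31 blk=6 s=2: MISS | VC [26]
  [4] addr=0xd2 blk=26 s=2: VC-HIT | VC [6]
  [5] addr=0xd1 blk=26 s=2: L1-HIT | VC [6]
  [6] addr=0x36 blk=6 s=2: VC-HIT | VC [26]
  [7] addr=0x31 blk=6 s=2: L1-HIT | VC [26]
  [8] addr=0x58 blk=11 s=3: L1-HIT | VC [26]
  [9] addr=0xb8 blk=23 s=3: MISS | VC [26, 11]
  [10] addr=0x5e blk=11 s=3: VC-HIT | VC [26, 23]

VC = [26, 23]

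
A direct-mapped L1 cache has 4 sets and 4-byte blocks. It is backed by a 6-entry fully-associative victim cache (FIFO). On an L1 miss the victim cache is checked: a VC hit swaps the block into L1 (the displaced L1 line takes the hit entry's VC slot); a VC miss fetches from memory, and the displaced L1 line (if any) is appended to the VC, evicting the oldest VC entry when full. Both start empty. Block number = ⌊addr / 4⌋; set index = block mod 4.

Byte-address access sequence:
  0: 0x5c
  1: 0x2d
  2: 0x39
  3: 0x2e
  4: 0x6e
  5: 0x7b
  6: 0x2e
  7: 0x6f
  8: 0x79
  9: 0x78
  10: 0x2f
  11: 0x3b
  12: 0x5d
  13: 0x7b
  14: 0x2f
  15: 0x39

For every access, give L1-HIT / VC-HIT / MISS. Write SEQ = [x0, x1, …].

SEQ = [MISS, MISS, MISS, L1-HIT, MISS, MISS, VC-HIT, VC-HIT, L1-HIT, L1-HIT, VC-HIT, VC-HIT, VC-HIT, VC-HIT, VC-HIT, VC-HIT]

#0 0x5c→b23/s3 MISS; vc=[]
#1 0x2d→b11/s3 MISS; vc=[23]
#2 0x39→b14/s2 MISS; vc=[23]
#3 0x2e→b11/s3 L1-HIT; vc=[23]
#4 0x6e→b27/s3 MISS; vc=[23,11]
#5 0x7b→b30/s2 MISS; vc=[23,11,14]
#6 0x2e→b11/s3 VC-HIT; vc=[23,27,14]
#7 0x6f→b27/s3 VC-HIT; vc=[23,11,14]
#8 0x79→b30/s2 L1-HIT; vc=[23,11,14]
#9 0x78→b30/s2 L1-HIT; vc=[23,11,14]
#10 0x2f→b11/s3 VC-HIT; vc=[23,27,14]
#11 0x3b→b14/s2 VC-HIT; vc=[23,27,30]
#12 0x5d→b23/s3 VC-HIT; vc=[11,27,30]
#13 0x7b→b30/s2 VC-HIT; vc=[11,27,14]
#14 0x2f→b11/s3 VC-HIT; vc=[23,27,14]
#15 0x39→b14/s2 VC-HIT; vc=[23,27,30]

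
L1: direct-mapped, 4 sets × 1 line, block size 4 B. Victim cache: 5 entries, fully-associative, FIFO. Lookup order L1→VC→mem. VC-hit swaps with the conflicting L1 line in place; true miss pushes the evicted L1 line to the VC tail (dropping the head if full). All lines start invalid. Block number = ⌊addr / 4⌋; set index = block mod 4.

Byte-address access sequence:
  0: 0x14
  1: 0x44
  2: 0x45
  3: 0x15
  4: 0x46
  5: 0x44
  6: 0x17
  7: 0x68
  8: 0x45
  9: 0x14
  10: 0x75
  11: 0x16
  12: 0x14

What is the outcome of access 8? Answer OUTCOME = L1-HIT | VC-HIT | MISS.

  [0] addr=0x14 blk=5 s=1: MISS | VC []
  [1] addr=0x44 blk=17 s=1: MISS | VC [5]
  [2] addr=0x45 blk=17 s=1: L1-HIT | VC [5]
  [3] addr=0x15 blk=5 s=1: VC-HIT | VC [17]
  [4] addr=0x46 blk=17 s=1: VC-HIT | VC [5]
  [5] addr=0x44 blk=17 s=1: L1-HIT | VC [5]
  [6] addr=0x17 blk=5 s=1: VC-HIT | VC [17]
  [7] addr=0x68 blk=26 s=2: MISS | VC [17]
  [8] addr=0x45 blk=17 s=1: VC-HIT | VC [5]
  [9] addr=0x14 blk=5 s=1: VC-HIT | VC [17]
  [10] addr=0x75 blk=29 s=1: MISS | VC [17, 5]
  [11] addr=0x16 blk=5 s=1: VC-HIT | VC [17, 29]
  [12] addr=0x14 blk=5 s=1: L1-HIT | VC [17, 29]

OUTCOME = VC-HIT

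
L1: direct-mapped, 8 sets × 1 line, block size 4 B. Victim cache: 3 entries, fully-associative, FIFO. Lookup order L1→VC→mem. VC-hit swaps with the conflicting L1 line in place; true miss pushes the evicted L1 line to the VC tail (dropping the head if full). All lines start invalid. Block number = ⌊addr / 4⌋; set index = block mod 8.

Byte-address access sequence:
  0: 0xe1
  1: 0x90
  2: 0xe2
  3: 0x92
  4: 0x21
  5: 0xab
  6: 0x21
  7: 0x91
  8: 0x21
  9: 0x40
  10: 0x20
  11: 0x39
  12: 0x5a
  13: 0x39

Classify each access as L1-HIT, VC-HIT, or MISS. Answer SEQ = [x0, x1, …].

#0 0xe1→b56/s0 MISS; vc=[]
#1 0x90→b36/s4 MISS; vc=[]
#2 0xe2→b56/s0 L1-HIT; vc=[]
#3 0x92→b36/s4 L1-HIT; vc=[]
#4 0x21→b8/s0 MISS; vc=[56]
#5 0xab→b42/s2 MISS; vc=[56]
#6 0x21→b8/s0 L1-HIT; vc=[56]
#7 0x91→b36/s4 L1-HIT; vc=[56]
#8 0x21→b8/s0 L1-HIT; vc=[56]
#9 0x40→b16/s0 MISS; vc=[56,8]
#10 0x20→b8/s0 VC-HIT; vc=[56,16]
#11 0x39→b14/s6 MISS; vc=[56,16]
#12 0x5a→b22/s6 MISS; vc=[56,16,14]
#13 0x39→b14/s6 VC-HIT; vc=[56,16,22]

SEQ = [MISS, MISS, L1-HIT, L1-HIT, MISS, MISS, L1-HIT, L1-HIT, L1-HIT, MISS, VC-HIT, MISS, MISS, VC-HIT]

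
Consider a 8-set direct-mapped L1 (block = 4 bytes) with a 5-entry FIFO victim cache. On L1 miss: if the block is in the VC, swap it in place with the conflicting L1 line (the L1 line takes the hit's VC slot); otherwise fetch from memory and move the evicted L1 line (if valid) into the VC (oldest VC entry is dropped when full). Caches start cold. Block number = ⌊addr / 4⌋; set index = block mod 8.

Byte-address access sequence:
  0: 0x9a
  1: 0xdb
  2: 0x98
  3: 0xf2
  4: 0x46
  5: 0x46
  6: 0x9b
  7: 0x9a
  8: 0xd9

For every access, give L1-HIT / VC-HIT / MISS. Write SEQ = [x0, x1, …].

0: 0x9a (blk 38, set 6) → MISS  vc=[]
1: 0xdb (blk 54, set 6) → MISS  vc=[38]
2: 0x98 (blk 38, set 6) → VC-HIT  vc=[54]
3: 0xf2 (blk 60, set 4) → MISS  vc=[54]
4: 0x46 (blk 17, set 1) → MISS  vc=[54]
5: 0x46 (blk 17, set 1) → L1-HIT  vc=[54]
6: 0x9b (blk 38, set 6) → L1-HIT  vc=[54]
7: 0x9a (blk 38, set 6) → L1-HIT  vc=[54]
8: 0xd9 (blk 54, set 6) → VC-HIT  vc=[38]

SEQ = [MISS, MISS, VC-HIT, MISS, MISS, L1-HIT, L1-HIT, L1-HIT, VC-HIT]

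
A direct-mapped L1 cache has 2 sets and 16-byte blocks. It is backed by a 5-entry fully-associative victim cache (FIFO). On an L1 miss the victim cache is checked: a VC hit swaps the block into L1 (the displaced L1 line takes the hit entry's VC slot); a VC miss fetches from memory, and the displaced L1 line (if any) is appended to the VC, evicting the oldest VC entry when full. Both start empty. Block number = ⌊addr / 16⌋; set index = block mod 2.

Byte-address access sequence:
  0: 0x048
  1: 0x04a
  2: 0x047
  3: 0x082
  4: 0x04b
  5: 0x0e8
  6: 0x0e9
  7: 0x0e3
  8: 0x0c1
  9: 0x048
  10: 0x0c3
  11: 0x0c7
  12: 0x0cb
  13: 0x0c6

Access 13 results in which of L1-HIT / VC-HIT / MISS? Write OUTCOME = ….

#0 0x48→b4/s0 MISS; vc=[]
#1 0x4a→b4/s0 L1-HIT; vc=[]
#2 0x47→b4/s0 L1-HIT; vc=[]
#3 0x82→b8/s0 MISS; vc=[4]
#4 0x4b→b4/s0 VC-HIT; vc=[8]
#5 0xe8→b14/s0 MISS; vc=[8,4]
#6 0xe9→b14/s0 L1-HIT; vc=[8,4]
#7 0xe3→b14/s0 L1-HIT; vc=[8,4]
#8 0xc1→b12/s0 MISS; vc=[8,4,14]
#9 0x48→b4/s0 VC-HIT; vc=[8,12,14]
#10 0xc3→b12/s0 VC-HIT; vc=[8,4,14]
#11 0xc7→b12/s0 L1-HIT; vc=[8,4,14]
#12 0xcb→b12/s0 L1-HIT; vc=[8,4,14]
#13 0xc6→b12/s0 L1-HIT; vc=[8,4,14]

OUTCOME = L1-HIT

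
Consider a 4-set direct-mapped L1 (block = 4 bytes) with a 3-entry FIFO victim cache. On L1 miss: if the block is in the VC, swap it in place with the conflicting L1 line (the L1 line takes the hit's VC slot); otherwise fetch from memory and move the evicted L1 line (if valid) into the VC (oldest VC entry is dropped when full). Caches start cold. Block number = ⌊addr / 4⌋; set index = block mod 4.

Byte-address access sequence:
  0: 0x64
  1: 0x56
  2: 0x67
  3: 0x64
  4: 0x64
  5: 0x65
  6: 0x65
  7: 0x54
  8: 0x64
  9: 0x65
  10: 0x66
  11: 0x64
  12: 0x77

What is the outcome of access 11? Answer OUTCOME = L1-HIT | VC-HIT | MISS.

OUTCOME = L1-HIT

0: 0x64 (blk 25, set 1) → MISS  vc=[]
1: 0x56 (blk 21, set 1) → MISS  vc=[25]
2: 0x67 (blk 25, set 1) → VC-HIT  vc=[21]
3: 0x64 (blk 25, set 1) → L1-HIT  vc=[21]
4: 0x64 (blk 25, set 1) → L1-HIT  vc=[21]
5: 0x65 (blk 25, set 1) → L1-HIT  vc=[21]
6: 0x65 (blk 25, set 1) → L1-HIT  vc=[21]
7: 0x54 (blk 21, set 1) → VC-HIT  vc=[25]
8: 0x64 (blk 25, set 1) → VC-HIT  vc=[21]
9: 0x65 (blk 25, set 1) → L1-HIT  vc=[21]
10: 0x66 (blk 25, set 1) → L1-HIT  vc=[21]
11: 0x64 (blk 25, set 1) → L1-HIT  vc=[21]
12: 0x77 (blk 29, set 1) → MISS  vc=[21, 25]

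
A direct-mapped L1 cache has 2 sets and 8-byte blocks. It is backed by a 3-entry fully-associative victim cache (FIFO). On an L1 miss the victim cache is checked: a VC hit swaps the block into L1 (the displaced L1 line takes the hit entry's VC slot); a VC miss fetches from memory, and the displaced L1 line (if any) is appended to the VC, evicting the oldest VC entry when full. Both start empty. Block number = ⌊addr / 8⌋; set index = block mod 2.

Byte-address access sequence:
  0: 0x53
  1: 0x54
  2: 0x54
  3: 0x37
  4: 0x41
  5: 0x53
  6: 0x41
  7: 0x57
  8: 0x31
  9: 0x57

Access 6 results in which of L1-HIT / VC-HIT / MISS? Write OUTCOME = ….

  [0] addr=0x53 blk=10 s=0: MISS | VC []
  [1] addr=0x54 blk=10 s=0: L1-HIT | VC []
  [2] addr=0x54 blk=10 s=0: L1-HIT | VC []
  [3] addr=0x37 blk=6 s=0: MISS | VC [10]
  [4] addr=0x41 blk=8 s=0: MISS | VC [10, 6]
  [5] addr=0x53 blk=10 s=0: VC-HIT | VC [8, 6]
  [6] addr=0x41 blk=8 s=0: VC-HIT | VC [10, 6]
  [7] addr=0x57 blk=10 s=0: VC-HIT | VC [8, 6]
  [8] addr=0x31 blk=6 s=0: VC-HIT | VC [8, 10]
  [9] addr=0x57 blk=10 s=0: VC-HIT | VC [8, 6]

OUTCOME = VC-HIT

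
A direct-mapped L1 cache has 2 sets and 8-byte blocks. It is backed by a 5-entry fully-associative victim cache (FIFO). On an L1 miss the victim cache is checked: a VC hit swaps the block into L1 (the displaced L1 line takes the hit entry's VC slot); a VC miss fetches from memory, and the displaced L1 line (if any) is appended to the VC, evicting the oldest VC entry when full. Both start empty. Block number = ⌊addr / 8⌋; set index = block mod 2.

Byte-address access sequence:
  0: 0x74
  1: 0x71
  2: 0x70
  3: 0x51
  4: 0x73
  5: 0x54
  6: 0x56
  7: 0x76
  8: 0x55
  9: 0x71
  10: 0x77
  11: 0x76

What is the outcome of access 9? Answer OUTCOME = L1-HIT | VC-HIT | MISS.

OUTCOME = VC-HIT

0: 0x74 (blk 14, set 0) → MISS  vc=[]
1: 0x71 (blk 14, set 0) → L1-HIT  vc=[]
2: 0x70 (blk 14, set 0) → L1-HIT  vc=[]
3: 0x51 (blk 10, set 0) → MISS  vc=[14]
4: 0x73 (blk 14, set 0) → VC-HIT  vc=[10]
5: 0x54 (blk 10, set 0) → VC-HIT  vc=[14]
6: 0x56 (blk 10, set 0) → L1-HIT  vc=[14]
7: 0x76 (blk 14, set 0) → VC-HIT  vc=[10]
8: 0x55 (blk 10, set 0) → VC-HIT  vc=[14]
9: 0x71 (blk 14, set 0) → VC-HIT  vc=[10]
10: 0x77 (blk 14, set 0) → L1-HIT  vc=[10]
11: 0x76 (blk 14, set 0) → L1-HIT  vc=[10]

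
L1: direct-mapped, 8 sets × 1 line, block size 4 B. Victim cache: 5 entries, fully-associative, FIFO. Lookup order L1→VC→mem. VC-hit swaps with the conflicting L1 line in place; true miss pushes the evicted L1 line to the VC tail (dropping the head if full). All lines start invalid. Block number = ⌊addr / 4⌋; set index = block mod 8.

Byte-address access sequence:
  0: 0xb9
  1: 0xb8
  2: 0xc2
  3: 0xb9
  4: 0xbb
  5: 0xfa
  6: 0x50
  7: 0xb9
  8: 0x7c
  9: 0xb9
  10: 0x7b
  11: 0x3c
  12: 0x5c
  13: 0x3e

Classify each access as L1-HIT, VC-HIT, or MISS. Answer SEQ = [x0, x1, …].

0: 0xb9 (blk 46, set 6) → MISS  vc=[]
1: 0xb8 (blk 46, set 6) → L1-HIT  vc=[]
2: 0xc2 (blk 48, set 0) → MISS  vc=[]
3: 0xb9 (blk 46, set 6) → L1-HIT  vc=[]
4: 0xbb (blk 46, set 6) → L1-HIT  vc=[]
5: 0xfa (blk 62, set 6) → MISS  vc=[46]
6: 0x50 (blk 20, set 4) → MISS  vc=[46]
7: 0xb9 (blk 46, set 6) → VC-HIT  vc=[62]
8: 0x7c (blk 31, set 7) → MISS  vc=[62]
9: 0xb9 (blk 46, set 6) → L1-HIT  vc=[62]
10: 0x7b (blk 30, set 6) → MISS  vc=[62, 46]
11: 0x3c (blk 15, set 7) → MISS  vc=[62, 46, 31]
12: 0x5c (blk 23, set 7) → MISS  vc=[62, 46, 31, 15]
13: 0x3e (blk 15, set 7) → VC-HIT  vc=[62, 46, 31, 23]

SEQ = [MISS, L1-HIT, MISS, L1-HIT, L1-HIT, MISS, MISS, VC-HIT, MISS, L1-HIT, MISS, MISS, MISS, VC-HIT]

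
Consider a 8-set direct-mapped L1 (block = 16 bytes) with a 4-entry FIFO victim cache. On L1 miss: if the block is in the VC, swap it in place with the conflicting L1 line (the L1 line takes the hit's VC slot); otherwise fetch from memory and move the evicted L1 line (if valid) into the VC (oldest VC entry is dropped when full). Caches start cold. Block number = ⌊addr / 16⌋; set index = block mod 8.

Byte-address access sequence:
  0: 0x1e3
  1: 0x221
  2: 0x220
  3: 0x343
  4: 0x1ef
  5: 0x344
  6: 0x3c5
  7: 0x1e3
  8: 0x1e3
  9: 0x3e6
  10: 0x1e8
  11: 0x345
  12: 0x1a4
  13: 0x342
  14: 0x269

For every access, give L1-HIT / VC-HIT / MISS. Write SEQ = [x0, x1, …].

SEQ = [MISS, MISS, L1-HIT, MISS, L1-HIT, L1-HIT, MISS, L1-HIT, L1-HIT, MISS, VC-HIT, VC-HIT, MISS, L1-HIT, MISS]

#0 0x1e3→b30/s6 MISS; vc=[]
#1 0x221→b34/s2 MISS; vc=[]
#2 0x220→b34/s2 L1-HIT; vc=[]
#3 0x343→b52/s4 MISS; vc=[]
#4 0x1ef→b30/s6 L1-HIT; vc=[]
#5 0x344→b52/s4 L1-HIT; vc=[]
#6 0x3c5→b60/s4 MISS; vc=[52]
#7 0x1e3→b30/s6 L1-HIT; vc=[52]
#8 0x1e3→b30/s6 L1-HIT; vc=[52]
#9 0x3e6→b62/s6 MISS; vc=[52,30]
#10 0x1e8→b30/s6 VC-HIT; vc=[52,62]
#11 0x345→b52/s4 VC-HIT; vc=[60,62]
#12 0x1a4→b26/s2 MISS; vc=[60,62,34]
#13 0x342→b52/s4 L1-HIT; vc=[60,62,34]
#14 0x269→b38/s6 MISS; vc=[60,62,34,30]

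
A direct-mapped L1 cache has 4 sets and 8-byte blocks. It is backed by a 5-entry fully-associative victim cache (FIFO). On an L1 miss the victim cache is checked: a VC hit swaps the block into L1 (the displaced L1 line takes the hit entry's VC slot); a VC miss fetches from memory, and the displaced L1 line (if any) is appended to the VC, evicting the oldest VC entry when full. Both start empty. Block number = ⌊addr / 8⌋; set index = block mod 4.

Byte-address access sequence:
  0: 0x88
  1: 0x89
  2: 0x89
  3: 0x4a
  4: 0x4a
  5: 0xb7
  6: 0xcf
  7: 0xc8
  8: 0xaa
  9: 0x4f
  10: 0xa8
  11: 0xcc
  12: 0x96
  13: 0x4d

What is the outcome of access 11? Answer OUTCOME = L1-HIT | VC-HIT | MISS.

  [0] addr=0x88 blk=17 s=1: MISS | VC []
  [1] addr=0x89 blk=17 s=1: L1-HIT | VC []
  [2] addr=0x89 blk=17 s=1: L1-HIT | VC []
  [3] addr=0x4a blk=9 s=1: MISS | VC [17]
  [4] addr=0x4a blk=9 s=1: L1-HIT | VC [17]
  [5] addr=0xb7 blk=22 s=2: MISS | VC [17]
  [6] addr=0xcf blk=25 s=1: MISS | VC [17, 9]
  [7] addr=0xc8 blk=25 s=1: L1-HIT | VC [17, 9]
  [8] addr=0xaa blk=21 s=1: MISS | VC [17, 9, 25]
  [9] addr=0x4f blk=9 s=1: VC-HIT | VC [17, 21, 25]
  [10] addr=0xa8 blk=21 s=1: VC-HIT | VC [17, 9, 25]
  [11] addr=0xcc blk=25 s=1: VC-HIT | VC [17, 9, 21]
  [12] addr=0x96 blk=18 s=2: MISS | VC [17, 9, 21, 22]
  [13] addr=0x4d blk=9 s=1: VC-HIT | VC [17, 25, 21, 22]

OUTCOME = VC-HIT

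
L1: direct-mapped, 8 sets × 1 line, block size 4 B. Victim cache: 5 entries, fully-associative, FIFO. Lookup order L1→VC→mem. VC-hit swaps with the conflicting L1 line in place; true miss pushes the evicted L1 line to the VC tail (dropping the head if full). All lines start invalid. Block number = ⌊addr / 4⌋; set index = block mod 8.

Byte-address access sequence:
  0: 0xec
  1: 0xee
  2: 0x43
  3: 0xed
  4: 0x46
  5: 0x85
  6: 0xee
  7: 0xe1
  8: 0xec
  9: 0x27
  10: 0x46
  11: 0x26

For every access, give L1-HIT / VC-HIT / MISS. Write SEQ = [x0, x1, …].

SEQ = [MISS, L1-HIT, MISS, L1-HIT, MISS, MISS, L1-HIT, MISS, L1-HIT, MISS, VC-HIT, VC-HIT]

#0 0xec→b59/s3 MISS; vc=[]
#1 0xee→b59/s3 L1-HIT; vc=[]
#2 0x43→b16/s0 MISS; vc=[]
#3 0xed→b59/s3 L1-HIT; vc=[]
#4 0x46→b17/s1 MISS; vc=[]
#5 0x85→b33/s1 MISS; vc=[17]
#6 0xee→b59/s3 L1-HIT; vc=[17]
#7 0xe1→b56/s0 MISS; vc=[17,16]
#8 0xec→b59/s3 L1-HIT; vc=[17,16]
#9 0x27→b9/s1 MISS; vc=[17,16,33]
#10 0x46→b17/s1 VC-HIT; vc=[9,16,33]
#11 0x26→b9/s1 VC-HIT; vc=[17,16,33]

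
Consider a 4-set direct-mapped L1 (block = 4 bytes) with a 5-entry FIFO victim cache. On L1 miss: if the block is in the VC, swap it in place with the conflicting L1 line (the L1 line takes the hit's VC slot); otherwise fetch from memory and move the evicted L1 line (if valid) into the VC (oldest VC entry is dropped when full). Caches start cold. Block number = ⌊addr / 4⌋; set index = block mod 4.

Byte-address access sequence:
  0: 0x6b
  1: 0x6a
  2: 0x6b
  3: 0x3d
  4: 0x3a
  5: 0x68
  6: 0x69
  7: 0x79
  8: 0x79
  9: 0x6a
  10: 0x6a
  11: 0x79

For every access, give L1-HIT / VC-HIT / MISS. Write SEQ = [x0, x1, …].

SEQ = [MISS, L1-HIT, L1-HIT, MISS, MISS, VC-HIT, L1-HIT, MISS, L1-HIT, VC-HIT, L1-HIT, VC-HIT]

0: 0x6b (blk 26, set 2) → MISS  vc=[]
1: 0x6a (blk 26, set 2) → L1-HIT  vc=[]
2: 0x6b (blk 26, set 2) → L1-HIT  vc=[]
3: 0x3d (blk 15, set 3) → MISS  vc=[]
4: 0x3a (blk 14, set 2) → MISS  vc=[26]
5: 0x68 (blk 26, set 2) → VC-HIT  vc=[14]
6: 0x69 (blk 26, set 2) → L1-HIT  vc=[14]
7: 0x79 (blk 30, set 2) → MISS  vc=[14, 26]
8: 0x79 (blk 30, set 2) → L1-HIT  vc=[14, 26]
9: 0x6a (blk 26, set 2) → VC-HIT  vc=[14, 30]
10: 0x6a (blk 26, set 2) → L1-HIT  vc=[14, 30]
11: 0x79 (blk 30, set 2) → VC-HIT  vc=[14, 26]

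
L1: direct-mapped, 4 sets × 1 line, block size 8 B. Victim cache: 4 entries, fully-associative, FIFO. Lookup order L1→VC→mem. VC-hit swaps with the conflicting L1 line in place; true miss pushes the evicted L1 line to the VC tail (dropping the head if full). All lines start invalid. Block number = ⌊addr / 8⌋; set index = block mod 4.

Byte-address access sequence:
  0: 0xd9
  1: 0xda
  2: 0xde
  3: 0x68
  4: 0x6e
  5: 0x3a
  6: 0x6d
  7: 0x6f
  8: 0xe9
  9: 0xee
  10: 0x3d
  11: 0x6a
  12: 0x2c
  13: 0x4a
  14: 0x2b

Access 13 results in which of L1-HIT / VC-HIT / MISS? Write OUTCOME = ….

OUTCOME = MISS

  [0] addr=0xd9 blk=27 s=3: MISS | VC []
  [1] addr=0xda blk=27 s=3: L1-HIT | VC []
  [2] addr=0xde blk=27 s=3: L1-HIT | VC []
  [3] addr=0x68 blk=13 s=1: MISS | VC []
  [4] addr=0x6e blk=13 s=1: L1-HIT | VC []
  [5] addr=0x3a blk=7 s=3: MISS | VC [27]
  [6] addr=0x6d blk=13 s=1: L1-HIT | VC [27]
  [7] addr=0x6f blk=13 s=1: L1-HIT | VC [27]
  [8] addr=0xe9 blk=29 s=1: MISS | VC [27, 13]
  [9] addr=0xee blk=29 s=1: L1-HIT | VC [27, 13]
  [10] addr=0x3d blk=7 s=3: L1-HIT | VC [27, 13]
  [11] addr=0x6a blk=13 s=1: VC-HIT | VC [27, 29]
  [12] addr=0x2c blk=5 s=1: MISS | VC [27, 29, 13]
  [13] addr=0x4a blk=9 s=1: MISS | VC [27, 29, 13, 5]
  [14] addr=0x2b blk=5 s=1: VC-HIT | VC [27, 29, 13, 9]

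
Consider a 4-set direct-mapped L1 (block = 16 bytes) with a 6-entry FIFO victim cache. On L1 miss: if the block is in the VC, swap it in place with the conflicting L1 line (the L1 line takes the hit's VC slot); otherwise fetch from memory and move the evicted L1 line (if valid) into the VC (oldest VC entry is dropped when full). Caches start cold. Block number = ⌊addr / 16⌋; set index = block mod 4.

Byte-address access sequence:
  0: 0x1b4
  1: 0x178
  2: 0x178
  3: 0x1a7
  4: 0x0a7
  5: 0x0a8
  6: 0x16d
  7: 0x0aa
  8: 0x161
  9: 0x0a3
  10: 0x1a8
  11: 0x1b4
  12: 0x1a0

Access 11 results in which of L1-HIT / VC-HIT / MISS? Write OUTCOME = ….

OUTCOME = VC-HIT

  [0] addr=0x1b4 blk=27 s=3: MISS | VC []
  [1] addr=0x178 blk=23 s=3: MISS | VC [27]
  [2] addr=0x178 blk=23 s=3: L1-HIT | VC [27]
  [3] addr=0x1a7 blk=26 s=2: MISS | VC [27]
  [4] addr=0xa7 blk=10 s=2: MISS | VC [27, 26]
  [5] addr=0xa8 blk=10 s=2: L1-HIT | VC [27, 26]
  [6] addr=0x16d blk=22 s=2: MISS | VC [27, 26, 10]
  [7] addr=0xaa blk=10 s=2: VC-HIT | VC [27, 26, 22]
  [8] addr=0x161 blk=22 s=2: VC-HIT | VC [27, 26, 10]
  [9] addr=0xa3 blk=10 s=2: VC-HIT | VC [27, 26, 22]
  [10] addr=0x1a8 blk=26 s=2: VC-HIT | VC [27, 10, 22]
  [11] addr=0x1b4 blk=27 s=3: VC-HIT | VC [23, 10, 22]
  [12] addr=0x1a0 blk=26 s=2: L1-HIT | VC [23, 10, 22]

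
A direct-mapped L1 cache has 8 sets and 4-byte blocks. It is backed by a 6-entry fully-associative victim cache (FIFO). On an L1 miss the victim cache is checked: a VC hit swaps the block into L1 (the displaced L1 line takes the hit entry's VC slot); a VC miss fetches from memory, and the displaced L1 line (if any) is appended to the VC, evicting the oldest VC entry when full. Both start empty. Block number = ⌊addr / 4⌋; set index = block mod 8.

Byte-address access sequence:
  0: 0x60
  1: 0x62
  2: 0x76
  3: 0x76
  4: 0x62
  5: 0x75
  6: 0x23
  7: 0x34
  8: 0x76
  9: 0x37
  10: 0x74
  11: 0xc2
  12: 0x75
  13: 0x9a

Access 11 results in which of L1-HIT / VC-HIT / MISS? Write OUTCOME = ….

0: 0x60 (blk 24, set 0) → MISS  vc=[]
1: 0x62 (blk 24, set 0) → L1-HIT  vc=[]
2: 0x76 (blk 29, set 5) → MISS  vc=[]
3: 0x76 (blk 29, set 5) → L1-HIT  vc=[]
4: 0x62 (blk 24, set 0) → L1-HIT  vc=[]
5: 0x75 (blk 29, set 5) → L1-HIT  vc=[]
6: 0x23 (blk 8, set 0) → MISS  vc=[24]
7: 0x34 (blk 13, set 5) → MISS  vc=[24, 29]
8: 0x76 (blk 29, set 5) → VC-HIT  vc=[24, 13]
9: 0x37 (blk 13, set 5) → VC-HIT  vc=[24, 29]
10: 0x74 (blk 29, set 5) → VC-HIT  vc=[24, 13]
11: 0xc2 (blk 48, set 0) → MISS  vc=[24, 13, 8]
12: 0x75 (blk 29, set 5) → L1-HIT  vc=[24, 13, 8]
13: 0x9a (blk 38, set 6) → MISS  vc=[24, 13, 8]

OUTCOME = MISS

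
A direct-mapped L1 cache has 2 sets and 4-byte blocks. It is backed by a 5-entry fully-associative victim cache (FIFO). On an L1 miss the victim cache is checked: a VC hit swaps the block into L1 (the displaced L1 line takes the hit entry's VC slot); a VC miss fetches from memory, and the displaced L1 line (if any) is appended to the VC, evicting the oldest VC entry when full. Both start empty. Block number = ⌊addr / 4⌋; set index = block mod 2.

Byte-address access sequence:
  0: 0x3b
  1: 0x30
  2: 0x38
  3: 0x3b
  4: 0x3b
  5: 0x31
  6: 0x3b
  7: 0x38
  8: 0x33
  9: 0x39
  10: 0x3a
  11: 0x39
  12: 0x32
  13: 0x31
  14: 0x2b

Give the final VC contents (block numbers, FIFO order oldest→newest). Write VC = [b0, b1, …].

VC = [14, 12]

#0 0x3b→b14/s0 MISS; vc=[]
#1 0x30→b12/s0 MISS; vc=[14]
#2 0x38→b14/s0 VC-HIT; vc=[12]
#3 0x3b→b14/s0 L1-HIT; vc=[12]
#4 0x3b→b14/s0 L1-HIT; vc=[12]
#5 0x31→b12/s0 VC-HIT; vc=[14]
#6 0x3b→b14/s0 VC-HIT; vc=[12]
#7 0x38→b14/s0 L1-HIT; vc=[12]
#8 0x33→b12/s0 VC-HIT; vc=[14]
#9 0x39→b14/s0 VC-HIT; vc=[12]
#10 0x3a→b14/s0 L1-HIT; vc=[12]
#11 0x39→b14/s0 L1-HIT; vc=[12]
#12 0x32→b12/s0 VC-HIT; vc=[14]
#13 0x31→b12/s0 L1-HIT; vc=[14]
#14 0x2b→b10/s0 MISS; vc=[14,12]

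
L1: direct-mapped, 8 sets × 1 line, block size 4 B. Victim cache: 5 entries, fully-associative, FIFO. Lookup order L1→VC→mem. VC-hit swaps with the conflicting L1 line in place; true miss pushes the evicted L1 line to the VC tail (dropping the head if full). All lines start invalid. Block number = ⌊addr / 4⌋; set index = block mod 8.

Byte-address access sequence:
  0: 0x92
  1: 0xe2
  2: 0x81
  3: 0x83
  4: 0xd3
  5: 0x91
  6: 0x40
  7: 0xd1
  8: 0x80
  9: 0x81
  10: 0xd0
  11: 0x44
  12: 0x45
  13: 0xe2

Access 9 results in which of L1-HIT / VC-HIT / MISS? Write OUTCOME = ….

#0 0x92→b36/s4 MISS; vc=[]
#1 0xe2→b56/s0 MISS; vc=[]
#2 0x81→b32/s0 MISS; vc=[56]
#3 0x83→b32/s0 L1-HIT; vc=[56]
#4 0xd3→b52/s4 MISS; vc=[56,36]
#5 0x91→b36/s4 VC-HIT; vc=[56,52]
#6 0x40→b16/s0 MISS; vc=[56,52,32]
#7 0xd1→b52/s4 VC-HIT; vc=[56,36,32]
#8 0x80→b32/s0 VC-HIT; vc=[56,36,16]
#9 0x81→b32/s0 L1-HIT; vc=[56,36,16]
#10 0xd0→b52/s4 L1-HIT; vc=[56,36,16]
#11 0x44→b17/s1 MISS; vc=[56,36,16]
#12 0x45→b17/s1 L1-HIT; vc=[56,36,16]
#13 0xe2→b56/s0 VC-HIT; vc=[32,36,16]

OUTCOME = L1-HIT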